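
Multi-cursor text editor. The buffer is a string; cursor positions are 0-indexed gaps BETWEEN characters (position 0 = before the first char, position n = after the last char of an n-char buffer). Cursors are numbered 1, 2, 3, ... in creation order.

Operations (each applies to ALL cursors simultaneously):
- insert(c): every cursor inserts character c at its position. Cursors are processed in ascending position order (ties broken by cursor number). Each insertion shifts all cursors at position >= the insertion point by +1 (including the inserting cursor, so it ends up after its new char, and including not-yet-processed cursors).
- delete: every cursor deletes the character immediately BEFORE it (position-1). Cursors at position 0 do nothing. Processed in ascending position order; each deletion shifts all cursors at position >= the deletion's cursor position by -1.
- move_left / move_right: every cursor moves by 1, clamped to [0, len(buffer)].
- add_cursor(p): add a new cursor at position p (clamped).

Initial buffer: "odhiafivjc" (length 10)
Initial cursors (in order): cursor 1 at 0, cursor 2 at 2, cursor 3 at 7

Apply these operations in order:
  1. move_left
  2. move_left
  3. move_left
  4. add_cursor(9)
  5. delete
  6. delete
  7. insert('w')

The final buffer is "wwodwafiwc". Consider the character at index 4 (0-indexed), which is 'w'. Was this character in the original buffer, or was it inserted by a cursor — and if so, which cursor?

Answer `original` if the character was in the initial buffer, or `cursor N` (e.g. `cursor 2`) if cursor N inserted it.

Answer: cursor 3

Derivation:
After op 1 (move_left): buffer="odhiafivjc" (len 10), cursors c1@0 c2@1 c3@6, authorship ..........
After op 2 (move_left): buffer="odhiafivjc" (len 10), cursors c1@0 c2@0 c3@5, authorship ..........
After op 3 (move_left): buffer="odhiafivjc" (len 10), cursors c1@0 c2@0 c3@4, authorship ..........
After op 4 (add_cursor(9)): buffer="odhiafivjc" (len 10), cursors c1@0 c2@0 c3@4 c4@9, authorship ..........
After op 5 (delete): buffer="odhafivc" (len 8), cursors c1@0 c2@0 c3@3 c4@7, authorship ........
After op 6 (delete): buffer="odafic" (len 6), cursors c1@0 c2@0 c3@2 c4@5, authorship ......
After op 7 (insert('w')): buffer="wwodwafiwc" (len 10), cursors c1@2 c2@2 c3@5 c4@9, authorship 12..3...4.
Authorship (.=original, N=cursor N): 1 2 . . 3 . . . 4 .
Index 4: author = 3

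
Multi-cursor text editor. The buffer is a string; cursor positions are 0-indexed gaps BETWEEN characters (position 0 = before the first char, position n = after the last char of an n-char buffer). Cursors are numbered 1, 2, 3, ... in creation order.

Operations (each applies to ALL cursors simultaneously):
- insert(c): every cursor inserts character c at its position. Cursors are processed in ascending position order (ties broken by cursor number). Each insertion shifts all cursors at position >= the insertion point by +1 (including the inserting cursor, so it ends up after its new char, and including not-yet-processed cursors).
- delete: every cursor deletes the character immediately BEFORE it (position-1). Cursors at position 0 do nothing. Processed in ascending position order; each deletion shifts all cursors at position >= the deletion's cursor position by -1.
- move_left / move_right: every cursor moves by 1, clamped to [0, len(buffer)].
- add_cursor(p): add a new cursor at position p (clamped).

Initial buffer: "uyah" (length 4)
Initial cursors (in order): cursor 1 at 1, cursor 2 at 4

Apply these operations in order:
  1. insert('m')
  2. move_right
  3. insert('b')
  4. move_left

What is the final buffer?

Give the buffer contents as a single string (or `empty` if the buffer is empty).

After op 1 (insert('m')): buffer="umyahm" (len 6), cursors c1@2 c2@6, authorship .1...2
After op 2 (move_right): buffer="umyahm" (len 6), cursors c1@3 c2@6, authorship .1...2
After op 3 (insert('b')): buffer="umybahmb" (len 8), cursors c1@4 c2@8, authorship .1.1..22
After op 4 (move_left): buffer="umybahmb" (len 8), cursors c1@3 c2@7, authorship .1.1..22

Answer: umybahmb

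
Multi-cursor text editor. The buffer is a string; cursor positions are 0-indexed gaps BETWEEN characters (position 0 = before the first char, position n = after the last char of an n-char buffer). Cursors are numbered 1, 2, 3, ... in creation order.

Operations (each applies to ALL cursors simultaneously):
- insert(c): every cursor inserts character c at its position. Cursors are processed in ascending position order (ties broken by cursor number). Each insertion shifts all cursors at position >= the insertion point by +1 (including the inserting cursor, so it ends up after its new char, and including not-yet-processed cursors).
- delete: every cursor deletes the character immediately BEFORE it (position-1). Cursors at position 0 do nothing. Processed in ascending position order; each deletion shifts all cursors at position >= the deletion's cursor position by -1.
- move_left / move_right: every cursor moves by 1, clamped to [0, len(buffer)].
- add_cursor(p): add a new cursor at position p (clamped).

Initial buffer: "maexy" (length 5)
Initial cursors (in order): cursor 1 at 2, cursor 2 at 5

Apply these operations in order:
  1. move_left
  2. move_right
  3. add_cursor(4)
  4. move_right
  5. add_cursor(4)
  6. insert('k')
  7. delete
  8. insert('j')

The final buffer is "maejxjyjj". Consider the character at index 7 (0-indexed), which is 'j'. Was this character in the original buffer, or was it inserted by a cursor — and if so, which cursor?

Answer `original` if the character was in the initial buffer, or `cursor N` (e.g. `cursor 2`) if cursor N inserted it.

Answer: cursor 2

Derivation:
After op 1 (move_left): buffer="maexy" (len 5), cursors c1@1 c2@4, authorship .....
After op 2 (move_right): buffer="maexy" (len 5), cursors c1@2 c2@5, authorship .....
After op 3 (add_cursor(4)): buffer="maexy" (len 5), cursors c1@2 c3@4 c2@5, authorship .....
After op 4 (move_right): buffer="maexy" (len 5), cursors c1@3 c2@5 c3@5, authorship .....
After op 5 (add_cursor(4)): buffer="maexy" (len 5), cursors c1@3 c4@4 c2@5 c3@5, authorship .....
After op 6 (insert('k')): buffer="maekxkykk" (len 9), cursors c1@4 c4@6 c2@9 c3@9, authorship ...1.4.23
After op 7 (delete): buffer="maexy" (len 5), cursors c1@3 c4@4 c2@5 c3@5, authorship .....
After op 8 (insert('j')): buffer="maejxjyjj" (len 9), cursors c1@4 c4@6 c2@9 c3@9, authorship ...1.4.23
Authorship (.=original, N=cursor N): . . . 1 . 4 . 2 3
Index 7: author = 2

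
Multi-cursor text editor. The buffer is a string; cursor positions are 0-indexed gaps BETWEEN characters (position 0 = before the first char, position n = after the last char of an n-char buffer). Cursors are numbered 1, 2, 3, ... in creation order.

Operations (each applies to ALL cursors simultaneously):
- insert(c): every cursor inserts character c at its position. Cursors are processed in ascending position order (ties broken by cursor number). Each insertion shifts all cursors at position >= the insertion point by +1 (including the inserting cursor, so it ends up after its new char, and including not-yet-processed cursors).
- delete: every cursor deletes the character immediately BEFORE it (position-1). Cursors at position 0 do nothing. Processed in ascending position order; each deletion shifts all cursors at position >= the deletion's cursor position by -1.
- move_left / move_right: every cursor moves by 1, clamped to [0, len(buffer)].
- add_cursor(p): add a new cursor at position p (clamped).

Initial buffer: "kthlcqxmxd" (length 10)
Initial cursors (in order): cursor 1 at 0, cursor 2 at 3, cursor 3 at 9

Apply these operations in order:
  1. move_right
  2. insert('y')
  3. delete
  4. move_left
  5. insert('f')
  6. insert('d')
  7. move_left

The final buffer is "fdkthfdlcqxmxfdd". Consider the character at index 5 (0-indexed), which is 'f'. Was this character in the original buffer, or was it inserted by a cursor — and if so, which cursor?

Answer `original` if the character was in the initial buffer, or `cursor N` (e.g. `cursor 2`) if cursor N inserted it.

Answer: cursor 2

Derivation:
After op 1 (move_right): buffer="kthlcqxmxd" (len 10), cursors c1@1 c2@4 c3@10, authorship ..........
After op 2 (insert('y')): buffer="kythlycqxmxdy" (len 13), cursors c1@2 c2@6 c3@13, authorship .1...2......3
After op 3 (delete): buffer="kthlcqxmxd" (len 10), cursors c1@1 c2@4 c3@10, authorship ..........
After op 4 (move_left): buffer="kthlcqxmxd" (len 10), cursors c1@0 c2@3 c3@9, authorship ..........
After op 5 (insert('f')): buffer="fkthflcqxmxfd" (len 13), cursors c1@1 c2@5 c3@12, authorship 1...2......3.
After op 6 (insert('d')): buffer="fdkthfdlcqxmxfdd" (len 16), cursors c1@2 c2@7 c3@15, authorship 11...22......33.
After op 7 (move_left): buffer="fdkthfdlcqxmxfdd" (len 16), cursors c1@1 c2@6 c3@14, authorship 11...22......33.
Authorship (.=original, N=cursor N): 1 1 . . . 2 2 . . . . . . 3 3 .
Index 5: author = 2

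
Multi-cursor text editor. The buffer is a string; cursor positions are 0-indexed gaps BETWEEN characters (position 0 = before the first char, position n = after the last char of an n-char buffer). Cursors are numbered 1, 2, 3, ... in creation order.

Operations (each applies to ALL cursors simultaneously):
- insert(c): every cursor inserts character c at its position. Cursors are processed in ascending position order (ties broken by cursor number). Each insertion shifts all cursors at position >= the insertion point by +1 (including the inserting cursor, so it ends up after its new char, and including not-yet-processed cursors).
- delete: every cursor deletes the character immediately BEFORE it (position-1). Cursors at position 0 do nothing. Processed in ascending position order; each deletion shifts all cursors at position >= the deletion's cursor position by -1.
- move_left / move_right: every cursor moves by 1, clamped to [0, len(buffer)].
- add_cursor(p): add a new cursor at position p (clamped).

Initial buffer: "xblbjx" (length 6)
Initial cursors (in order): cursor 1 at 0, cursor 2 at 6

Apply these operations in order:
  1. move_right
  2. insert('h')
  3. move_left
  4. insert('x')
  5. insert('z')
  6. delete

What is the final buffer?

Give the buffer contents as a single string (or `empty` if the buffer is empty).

Answer: xxhblbjxxh

Derivation:
After op 1 (move_right): buffer="xblbjx" (len 6), cursors c1@1 c2@6, authorship ......
After op 2 (insert('h')): buffer="xhblbjxh" (len 8), cursors c1@2 c2@8, authorship .1.....2
After op 3 (move_left): buffer="xhblbjxh" (len 8), cursors c1@1 c2@7, authorship .1.....2
After op 4 (insert('x')): buffer="xxhblbjxxh" (len 10), cursors c1@2 c2@9, authorship .11.....22
After op 5 (insert('z')): buffer="xxzhblbjxxzh" (len 12), cursors c1@3 c2@11, authorship .111.....222
After op 6 (delete): buffer="xxhblbjxxh" (len 10), cursors c1@2 c2@9, authorship .11.....22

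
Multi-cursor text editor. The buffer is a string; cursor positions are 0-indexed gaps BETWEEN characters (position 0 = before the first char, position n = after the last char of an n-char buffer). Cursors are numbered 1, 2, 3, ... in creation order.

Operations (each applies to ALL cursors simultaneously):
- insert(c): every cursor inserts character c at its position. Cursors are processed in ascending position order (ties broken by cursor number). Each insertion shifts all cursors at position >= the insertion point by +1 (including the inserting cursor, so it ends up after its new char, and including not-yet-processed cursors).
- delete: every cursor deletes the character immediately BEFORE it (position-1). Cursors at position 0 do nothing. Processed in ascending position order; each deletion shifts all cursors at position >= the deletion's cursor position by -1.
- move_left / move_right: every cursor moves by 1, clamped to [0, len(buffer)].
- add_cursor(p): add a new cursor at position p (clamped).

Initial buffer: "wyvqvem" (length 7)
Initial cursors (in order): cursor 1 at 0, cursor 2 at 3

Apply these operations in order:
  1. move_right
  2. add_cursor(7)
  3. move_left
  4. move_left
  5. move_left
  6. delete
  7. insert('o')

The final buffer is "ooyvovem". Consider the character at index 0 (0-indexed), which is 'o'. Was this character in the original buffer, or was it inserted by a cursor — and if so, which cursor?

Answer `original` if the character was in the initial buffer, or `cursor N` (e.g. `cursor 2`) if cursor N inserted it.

Answer: cursor 1

Derivation:
After op 1 (move_right): buffer="wyvqvem" (len 7), cursors c1@1 c2@4, authorship .......
After op 2 (add_cursor(7)): buffer="wyvqvem" (len 7), cursors c1@1 c2@4 c3@7, authorship .......
After op 3 (move_left): buffer="wyvqvem" (len 7), cursors c1@0 c2@3 c3@6, authorship .......
After op 4 (move_left): buffer="wyvqvem" (len 7), cursors c1@0 c2@2 c3@5, authorship .......
After op 5 (move_left): buffer="wyvqvem" (len 7), cursors c1@0 c2@1 c3@4, authorship .......
After op 6 (delete): buffer="yvvem" (len 5), cursors c1@0 c2@0 c3@2, authorship .....
After op 7 (insert('o')): buffer="ooyvovem" (len 8), cursors c1@2 c2@2 c3@5, authorship 12..3...
Authorship (.=original, N=cursor N): 1 2 . . 3 . . .
Index 0: author = 1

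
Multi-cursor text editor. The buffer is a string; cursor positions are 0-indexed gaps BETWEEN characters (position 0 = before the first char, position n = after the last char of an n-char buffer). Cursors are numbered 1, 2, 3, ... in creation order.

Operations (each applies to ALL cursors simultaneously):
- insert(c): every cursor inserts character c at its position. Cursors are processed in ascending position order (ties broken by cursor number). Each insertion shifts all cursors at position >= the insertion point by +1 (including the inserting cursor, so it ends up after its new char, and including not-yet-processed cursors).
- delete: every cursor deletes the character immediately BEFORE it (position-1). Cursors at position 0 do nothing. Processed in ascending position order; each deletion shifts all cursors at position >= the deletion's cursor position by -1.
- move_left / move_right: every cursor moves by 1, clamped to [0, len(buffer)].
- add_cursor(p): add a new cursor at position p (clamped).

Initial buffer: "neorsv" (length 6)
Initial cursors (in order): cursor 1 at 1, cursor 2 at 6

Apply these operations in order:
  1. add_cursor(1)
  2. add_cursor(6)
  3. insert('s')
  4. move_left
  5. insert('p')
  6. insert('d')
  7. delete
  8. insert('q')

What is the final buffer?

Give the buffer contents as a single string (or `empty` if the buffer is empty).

After op 1 (add_cursor(1)): buffer="neorsv" (len 6), cursors c1@1 c3@1 c2@6, authorship ......
After op 2 (add_cursor(6)): buffer="neorsv" (len 6), cursors c1@1 c3@1 c2@6 c4@6, authorship ......
After op 3 (insert('s')): buffer="nsseorsvss" (len 10), cursors c1@3 c3@3 c2@10 c4@10, authorship .13.....24
After op 4 (move_left): buffer="nsseorsvss" (len 10), cursors c1@2 c3@2 c2@9 c4@9, authorship .13.....24
After op 5 (insert('p')): buffer="nsppseorsvspps" (len 14), cursors c1@4 c3@4 c2@13 c4@13, authorship .1133.....2244
After op 6 (insert('d')): buffer="nsppddseorsvsppdds" (len 18), cursors c1@6 c3@6 c2@17 c4@17, authorship .113133.....224244
After op 7 (delete): buffer="nsppseorsvspps" (len 14), cursors c1@4 c3@4 c2@13 c4@13, authorship .1133.....2244
After op 8 (insert('q')): buffer="nsppqqseorsvsppqqs" (len 18), cursors c1@6 c3@6 c2@17 c4@17, authorship .113133.....224244

Answer: nsppqqseorsvsppqqs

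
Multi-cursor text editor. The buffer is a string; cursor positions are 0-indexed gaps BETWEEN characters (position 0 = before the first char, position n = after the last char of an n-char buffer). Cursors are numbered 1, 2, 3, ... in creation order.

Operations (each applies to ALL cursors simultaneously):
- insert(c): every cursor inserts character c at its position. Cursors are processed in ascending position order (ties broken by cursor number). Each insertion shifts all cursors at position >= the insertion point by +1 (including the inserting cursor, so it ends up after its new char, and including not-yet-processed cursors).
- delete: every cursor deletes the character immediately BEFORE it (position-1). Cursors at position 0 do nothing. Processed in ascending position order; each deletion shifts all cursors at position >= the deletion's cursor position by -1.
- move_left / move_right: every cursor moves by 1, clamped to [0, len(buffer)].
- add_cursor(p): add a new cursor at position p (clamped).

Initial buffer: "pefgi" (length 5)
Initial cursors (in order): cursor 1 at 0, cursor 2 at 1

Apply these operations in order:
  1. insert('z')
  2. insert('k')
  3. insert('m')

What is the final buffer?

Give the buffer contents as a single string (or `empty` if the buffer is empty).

Answer: zkmpzkmefgi

Derivation:
After op 1 (insert('z')): buffer="zpzefgi" (len 7), cursors c1@1 c2@3, authorship 1.2....
After op 2 (insert('k')): buffer="zkpzkefgi" (len 9), cursors c1@2 c2@5, authorship 11.22....
After op 3 (insert('m')): buffer="zkmpzkmefgi" (len 11), cursors c1@3 c2@7, authorship 111.222....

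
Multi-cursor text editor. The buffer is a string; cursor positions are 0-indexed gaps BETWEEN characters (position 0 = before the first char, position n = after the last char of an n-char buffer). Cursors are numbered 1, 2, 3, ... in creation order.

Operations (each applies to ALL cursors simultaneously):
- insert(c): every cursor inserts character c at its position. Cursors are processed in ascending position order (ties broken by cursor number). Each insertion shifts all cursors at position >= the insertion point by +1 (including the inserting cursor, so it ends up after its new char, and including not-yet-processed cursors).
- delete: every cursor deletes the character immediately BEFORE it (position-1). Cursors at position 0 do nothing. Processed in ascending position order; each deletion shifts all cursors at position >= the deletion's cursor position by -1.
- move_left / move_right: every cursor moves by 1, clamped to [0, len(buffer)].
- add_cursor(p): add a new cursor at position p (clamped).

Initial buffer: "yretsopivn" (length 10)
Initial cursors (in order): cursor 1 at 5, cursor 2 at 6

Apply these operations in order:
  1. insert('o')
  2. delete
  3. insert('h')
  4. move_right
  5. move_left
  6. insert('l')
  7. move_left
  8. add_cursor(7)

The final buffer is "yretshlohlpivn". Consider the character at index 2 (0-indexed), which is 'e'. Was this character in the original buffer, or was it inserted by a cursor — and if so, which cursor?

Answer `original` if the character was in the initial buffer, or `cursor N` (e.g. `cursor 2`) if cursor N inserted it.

Answer: original

Derivation:
After op 1 (insert('o')): buffer="yretsooopivn" (len 12), cursors c1@6 c2@8, authorship .....1.2....
After op 2 (delete): buffer="yretsopivn" (len 10), cursors c1@5 c2@6, authorship ..........
After op 3 (insert('h')): buffer="yretshohpivn" (len 12), cursors c1@6 c2@8, authorship .....1.2....
After op 4 (move_right): buffer="yretshohpivn" (len 12), cursors c1@7 c2@9, authorship .....1.2....
After op 5 (move_left): buffer="yretshohpivn" (len 12), cursors c1@6 c2@8, authorship .....1.2....
After op 6 (insert('l')): buffer="yretshlohlpivn" (len 14), cursors c1@7 c2@10, authorship .....11.22....
After op 7 (move_left): buffer="yretshlohlpivn" (len 14), cursors c1@6 c2@9, authorship .....11.22....
After op 8 (add_cursor(7)): buffer="yretshlohlpivn" (len 14), cursors c1@6 c3@7 c2@9, authorship .....11.22....
Authorship (.=original, N=cursor N): . . . . . 1 1 . 2 2 . . . .
Index 2: author = original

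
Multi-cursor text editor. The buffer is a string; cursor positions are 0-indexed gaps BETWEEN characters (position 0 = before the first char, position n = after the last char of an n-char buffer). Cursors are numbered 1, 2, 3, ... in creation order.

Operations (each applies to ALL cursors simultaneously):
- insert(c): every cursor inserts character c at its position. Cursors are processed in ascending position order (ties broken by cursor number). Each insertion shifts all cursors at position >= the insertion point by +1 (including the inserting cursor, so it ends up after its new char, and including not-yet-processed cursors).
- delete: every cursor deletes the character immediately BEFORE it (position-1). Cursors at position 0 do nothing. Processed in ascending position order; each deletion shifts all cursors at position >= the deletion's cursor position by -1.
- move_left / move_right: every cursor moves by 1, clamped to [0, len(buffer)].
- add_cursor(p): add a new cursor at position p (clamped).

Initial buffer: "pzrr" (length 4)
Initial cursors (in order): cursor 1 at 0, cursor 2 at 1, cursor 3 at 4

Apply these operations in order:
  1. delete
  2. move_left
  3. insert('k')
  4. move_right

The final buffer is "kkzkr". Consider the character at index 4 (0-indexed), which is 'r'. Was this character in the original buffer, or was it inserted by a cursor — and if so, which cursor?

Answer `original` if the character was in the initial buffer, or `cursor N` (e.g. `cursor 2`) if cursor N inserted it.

After op 1 (delete): buffer="zr" (len 2), cursors c1@0 c2@0 c3@2, authorship ..
After op 2 (move_left): buffer="zr" (len 2), cursors c1@0 c2@0 c3@1, authorship ..
After op 3 (insert('k')): buffer="kkzkr" (len 5), cursors c1@2 c2@2 c3@4, authorship 12.3.
After op 4 (move_right): buffer="kkzkr" (len 5), cursors c1@3 c2@3 c3@5, authorship 12.3.
Authorship (.=original, N=cursor N): 1 2 . 3 .
Index 4: author = original

Answer: original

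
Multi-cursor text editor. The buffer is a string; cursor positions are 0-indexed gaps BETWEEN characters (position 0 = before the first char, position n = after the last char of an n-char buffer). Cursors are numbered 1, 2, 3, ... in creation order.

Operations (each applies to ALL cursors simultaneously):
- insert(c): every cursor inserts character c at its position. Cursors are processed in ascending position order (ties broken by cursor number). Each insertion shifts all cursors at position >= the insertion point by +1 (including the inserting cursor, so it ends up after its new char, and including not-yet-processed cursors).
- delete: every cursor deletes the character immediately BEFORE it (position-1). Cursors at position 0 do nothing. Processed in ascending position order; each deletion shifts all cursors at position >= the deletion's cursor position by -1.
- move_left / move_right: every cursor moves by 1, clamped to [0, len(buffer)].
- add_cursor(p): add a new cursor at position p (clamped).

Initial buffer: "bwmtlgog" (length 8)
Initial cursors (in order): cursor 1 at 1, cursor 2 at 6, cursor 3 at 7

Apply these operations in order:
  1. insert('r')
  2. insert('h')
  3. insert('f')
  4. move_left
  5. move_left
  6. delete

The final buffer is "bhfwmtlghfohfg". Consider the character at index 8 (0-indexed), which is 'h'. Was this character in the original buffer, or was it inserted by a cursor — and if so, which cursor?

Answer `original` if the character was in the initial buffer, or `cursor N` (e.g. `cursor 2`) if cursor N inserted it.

After op 1 (insert('r')): buffer="brwmtlgrorg" (len 11), cursors c1@2 c2@8 c3@10, authorship .1.....2.3.
After op 2 (insert('h')): buffer="brhwmtlgrhorhg" (len 14), cursors c1@3 c2@10 c3@13, authorship .11.....22.33.
After op 3 (insert('f')): buffer="brhfwmtlgrhforhfg" (len 17), cursors c1@4 c2@12 c3@16, authorship .111.....222.333.
After op 4 (move_left): buffer="brhfwmtlgrhforhfg" (len 17), cursors c1@3 c2@11 c3@15, authorship .111.....222.333.
After op 5 (move_left): buffer="brhfwmtlgrhforhfg" (len 17), cursors c1@2 c2@10 c3@14, authorship .111.....222.333.
After op 6 (delete): buffer="bhfwmtlghfohfg" (len 14), cursors c1@1 c2@8 c3@11, authorship .11.....22.33.
Authorship (.=original, N=cursor N): . 1 1 . . . . . 2 2 . 3 3 .
Index 8: author = 2

Answer: cursor 2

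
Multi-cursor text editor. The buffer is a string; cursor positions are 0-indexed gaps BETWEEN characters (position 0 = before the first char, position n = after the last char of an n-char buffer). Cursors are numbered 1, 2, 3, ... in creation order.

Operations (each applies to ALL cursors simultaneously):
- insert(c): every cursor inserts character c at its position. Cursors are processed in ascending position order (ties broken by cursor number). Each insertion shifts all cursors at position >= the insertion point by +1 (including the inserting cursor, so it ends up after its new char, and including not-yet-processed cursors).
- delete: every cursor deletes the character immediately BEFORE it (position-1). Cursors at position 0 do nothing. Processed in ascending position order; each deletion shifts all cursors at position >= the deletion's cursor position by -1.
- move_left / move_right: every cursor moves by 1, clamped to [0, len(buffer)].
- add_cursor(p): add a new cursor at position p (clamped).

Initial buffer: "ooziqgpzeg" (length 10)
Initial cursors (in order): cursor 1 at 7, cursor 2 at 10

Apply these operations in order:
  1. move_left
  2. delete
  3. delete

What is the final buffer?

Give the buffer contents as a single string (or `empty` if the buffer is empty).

Answer: oozipg

Derivation:
After op 1 (move_left): buffer="ooziqgpzeg" (len 10), cursors c1@6 c2@9, authorship ..........
After op 2 (delete): buffer="ooziqpzg" (len 8), cursors c1@5 c2@7, authorship ........
After op 3 (delete): buffer="oozipg" (len 6), cursors c1@4 c2@5, authorship ......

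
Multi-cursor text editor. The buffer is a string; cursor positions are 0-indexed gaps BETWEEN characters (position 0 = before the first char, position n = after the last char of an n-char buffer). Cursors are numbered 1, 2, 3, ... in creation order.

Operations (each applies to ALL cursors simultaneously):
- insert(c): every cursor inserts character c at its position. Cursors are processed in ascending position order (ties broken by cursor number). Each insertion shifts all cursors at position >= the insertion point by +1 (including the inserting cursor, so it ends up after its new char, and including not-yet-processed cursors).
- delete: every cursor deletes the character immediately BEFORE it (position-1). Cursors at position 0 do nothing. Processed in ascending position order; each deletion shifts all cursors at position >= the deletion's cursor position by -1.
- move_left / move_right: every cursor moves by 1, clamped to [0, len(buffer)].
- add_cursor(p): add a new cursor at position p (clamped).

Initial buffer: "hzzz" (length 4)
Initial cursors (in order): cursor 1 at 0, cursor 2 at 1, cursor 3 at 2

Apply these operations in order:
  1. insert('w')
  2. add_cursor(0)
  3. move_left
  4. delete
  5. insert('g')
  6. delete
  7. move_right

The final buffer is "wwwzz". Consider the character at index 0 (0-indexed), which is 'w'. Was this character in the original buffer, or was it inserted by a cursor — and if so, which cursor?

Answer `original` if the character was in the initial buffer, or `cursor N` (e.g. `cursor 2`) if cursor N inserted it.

Answer: cursor 1

Derivation:
After op 1 (insert('w')): buffer="whwzwzz" (len 7), cursors c1@1 c2@3 c3@5, authorship 1.2.3..
After op 2 (add_cursor(0)): buffer="whwzwzz" (len 7), cursors c4@0 c1@1 c2@3 c3@5, authorship 1.2.3..
After op 3 (move_left): buffer="whwzwzz" (len 7), cursors c1@0 c4@0 c2@2 c3@4, authorship 1.2.3..
After op 4 (delete): buffer="wwwzz" (len 5), cursors c1@0 c4@0 c2@1 c3@2, authorship 123..
After op 5 (insert('g')): buffer="ggwgwgwzz" (len 9), cursors c1@2 c4@2 c2@4 c3@6, authorship 1412233..
After op 6 (delete): buffer="wwwzz" (len 5), cursors c1@0 c4@0 c2@1 c3@2, authorship 123..
After op 7 (move_right): buffer="wwwzz" (len 5), cursors c1@1 c4@1 c2@2 c3@3, authorship 123..
Authorship (.=original, N=cursor N): 1 2 3 . .
Index 0: author = 1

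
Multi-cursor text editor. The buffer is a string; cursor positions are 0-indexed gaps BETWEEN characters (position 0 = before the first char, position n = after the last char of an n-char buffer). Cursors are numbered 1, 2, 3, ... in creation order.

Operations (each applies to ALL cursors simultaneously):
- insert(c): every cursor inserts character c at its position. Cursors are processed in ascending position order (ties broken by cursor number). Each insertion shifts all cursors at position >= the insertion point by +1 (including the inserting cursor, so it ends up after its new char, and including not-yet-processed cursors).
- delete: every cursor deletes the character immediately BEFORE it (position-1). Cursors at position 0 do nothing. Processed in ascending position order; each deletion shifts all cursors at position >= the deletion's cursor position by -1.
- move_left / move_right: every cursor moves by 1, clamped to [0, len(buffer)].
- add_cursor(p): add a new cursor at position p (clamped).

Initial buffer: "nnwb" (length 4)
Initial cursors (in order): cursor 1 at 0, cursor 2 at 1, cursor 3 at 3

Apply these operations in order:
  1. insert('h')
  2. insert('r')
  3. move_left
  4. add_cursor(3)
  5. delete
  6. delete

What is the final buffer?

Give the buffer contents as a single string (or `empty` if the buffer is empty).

Answer: rnrb

Derivation:
After op 1 (insert('h')): buffer="hnhnwhb" (len 7), cursors c1@1 c2@3 c3@6, authorship 1.2..3.
After op 2 (insert('r')): buffer="hrnhrnwhrb" (len 10), cursors c1@2 c2@5 c3@9, authorship 11.22..33.
After op 3 (move_left): buffer="hrnhrnwhrb" (len 10), cursors c1@1 c2@4 c3@8, authorship 11.22..33.
After op 4 (add_cursor(3)): buffer="hrnhrnwhrb" (len 10), cursors c1@1 c4@3 c2@4 c3@8, authorship 11.22..33.
After op 5 (delete): buffer="rrnwrb" (len 6), cursors c1@0 c2@1 c4@1 c3@4, authorship 12..3.
After op 6 (delete): buffer="rnrb" (len 4), cursors c1@0 c2@0 c4@0 c3@2, authorship 2.3.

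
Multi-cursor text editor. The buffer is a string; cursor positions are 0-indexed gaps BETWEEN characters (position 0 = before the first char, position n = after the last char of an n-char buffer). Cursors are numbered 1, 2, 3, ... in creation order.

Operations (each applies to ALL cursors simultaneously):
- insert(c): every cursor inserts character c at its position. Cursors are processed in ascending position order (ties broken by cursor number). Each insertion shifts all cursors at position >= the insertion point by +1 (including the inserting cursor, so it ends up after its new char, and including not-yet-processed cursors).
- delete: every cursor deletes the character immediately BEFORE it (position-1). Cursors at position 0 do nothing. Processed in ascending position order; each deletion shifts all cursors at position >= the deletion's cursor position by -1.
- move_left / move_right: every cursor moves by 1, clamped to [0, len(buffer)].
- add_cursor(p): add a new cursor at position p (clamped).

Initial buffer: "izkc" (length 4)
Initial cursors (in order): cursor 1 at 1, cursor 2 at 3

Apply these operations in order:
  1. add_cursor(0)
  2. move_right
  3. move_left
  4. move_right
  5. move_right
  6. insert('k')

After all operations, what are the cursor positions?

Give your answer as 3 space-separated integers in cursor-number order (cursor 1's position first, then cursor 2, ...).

Answer: 5 7 3

Derivation:
After op 1 (add_cursor(0)): buffer="izkc" (len 4), cursors c3@0 c1@1 c2@3, authorship ....
After op 2 (move_right): buffer="izkc" (len 4), cursors c3@1 c1@2 c2@4, authorship ....
After op 3 (move_left): buffer="izkc" (len 4), cursors c3@0 c1@1 c2@3, authorship ....
After op 4 (move_right): buffer="izkc" (len 4), cursors c3@1 c1@2 c2@4, authorship ....
After op 5 (move_right): buffer="izkc" (len 4), cursors c3@2 c1@3 c2@4, authorship ....
After op 6 (insert('k')): buffer="izkkkck" (len 7), cursors c3@3 c1@5 c2@7, authorship ..3.1.2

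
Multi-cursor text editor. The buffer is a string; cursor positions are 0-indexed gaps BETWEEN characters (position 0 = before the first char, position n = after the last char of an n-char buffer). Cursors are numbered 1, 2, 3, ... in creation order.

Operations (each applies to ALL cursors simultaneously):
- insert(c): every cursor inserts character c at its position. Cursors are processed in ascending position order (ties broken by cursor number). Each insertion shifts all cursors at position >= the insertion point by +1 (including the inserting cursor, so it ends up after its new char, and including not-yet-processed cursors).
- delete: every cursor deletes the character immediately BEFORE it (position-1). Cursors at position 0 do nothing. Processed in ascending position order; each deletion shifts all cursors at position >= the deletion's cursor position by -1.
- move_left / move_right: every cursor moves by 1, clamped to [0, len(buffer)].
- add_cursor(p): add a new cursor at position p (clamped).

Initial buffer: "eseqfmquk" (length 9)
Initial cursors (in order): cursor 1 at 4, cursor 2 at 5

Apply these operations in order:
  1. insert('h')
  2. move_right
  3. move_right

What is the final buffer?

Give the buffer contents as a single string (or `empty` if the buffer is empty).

After op 1 (insert('h')): buffer="eseqhfhmquk" (len 11), cursors c1@5 c2@7, authorship ....1.2....
After op 2 (move_right): buffer="eseqhfhmquk" (len 11), cursors c1@6 c2@8, authorship ....1.2....
After op 3 (move_right): buffer="eseqhfhmquk" (len 11), cursors c1@7 c2@9, authorship ....1.2....

Answer: eseqhfhmquk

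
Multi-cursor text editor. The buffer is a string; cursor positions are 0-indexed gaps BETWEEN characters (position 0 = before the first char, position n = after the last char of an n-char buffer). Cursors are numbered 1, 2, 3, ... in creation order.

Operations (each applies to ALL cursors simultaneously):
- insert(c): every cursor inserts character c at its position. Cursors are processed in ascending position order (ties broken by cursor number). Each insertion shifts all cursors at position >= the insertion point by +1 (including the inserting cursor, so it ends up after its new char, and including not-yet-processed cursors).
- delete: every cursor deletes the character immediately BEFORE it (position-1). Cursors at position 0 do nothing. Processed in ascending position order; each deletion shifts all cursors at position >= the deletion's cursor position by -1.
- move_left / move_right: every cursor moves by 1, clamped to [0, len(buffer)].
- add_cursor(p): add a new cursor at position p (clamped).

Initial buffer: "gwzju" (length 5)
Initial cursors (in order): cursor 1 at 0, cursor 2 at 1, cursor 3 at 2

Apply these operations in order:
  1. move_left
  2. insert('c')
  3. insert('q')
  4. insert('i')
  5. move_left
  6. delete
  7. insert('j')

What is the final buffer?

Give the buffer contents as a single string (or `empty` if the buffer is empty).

After op 1 (move_left): buffer="gwzju" (len 5), cursors c1@0 c2@0 c3@1, authorship .....
After op 2 (insert('c')): buffer="ccgcwzju" (len 8), cursors c1@2 c2@2 c3@4, authorship 12.3....
After op 3 (insert('q')): buffer="ccqqgcqwzju" (len 11), cursors c1@4 c2@4 c3@7, authorship 1212.33....
After op 4 (insert('i')): buffer="ccqqiigcqiwzju" (len 14), cursors c1@6 c2@6 c3@10, authorship 121212.333....
After op 5 (move_left): buffer="ccqqiigcqiwzju" (len 14), cursors c1@5 c2@5 c3@9, authorship 121212.333....
After op 6 (delete): buffer="ccqigciwzju" (len 11), cursors c1@3 c2@3 c3@6, authorship 1212.33....
After op 7 (insert('j')): buffer="ccqjjigcjiwzju" (len 14), cursors c1@5 c2@5 c3@9, authorship 121122.333....

Answer: ccqjjigcjiwzju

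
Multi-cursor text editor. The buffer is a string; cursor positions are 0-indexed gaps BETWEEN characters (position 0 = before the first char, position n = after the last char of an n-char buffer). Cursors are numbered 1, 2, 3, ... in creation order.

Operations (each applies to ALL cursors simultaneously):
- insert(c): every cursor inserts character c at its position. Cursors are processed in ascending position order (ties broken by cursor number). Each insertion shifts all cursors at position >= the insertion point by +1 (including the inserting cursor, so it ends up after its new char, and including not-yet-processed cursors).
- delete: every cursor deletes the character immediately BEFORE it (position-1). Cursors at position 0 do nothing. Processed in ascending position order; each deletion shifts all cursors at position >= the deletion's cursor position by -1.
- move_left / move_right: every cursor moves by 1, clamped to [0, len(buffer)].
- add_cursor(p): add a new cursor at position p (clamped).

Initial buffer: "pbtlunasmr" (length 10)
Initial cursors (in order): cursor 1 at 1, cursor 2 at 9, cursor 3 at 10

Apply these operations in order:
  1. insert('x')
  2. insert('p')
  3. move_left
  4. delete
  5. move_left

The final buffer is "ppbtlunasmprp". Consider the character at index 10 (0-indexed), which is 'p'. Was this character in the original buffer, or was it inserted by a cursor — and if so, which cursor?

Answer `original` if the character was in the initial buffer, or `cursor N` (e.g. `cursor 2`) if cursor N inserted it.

After op 1 (insert('x')): buffer="pxbtlunasmxrx" (len 13), cursors c1@2 c2@11 c3@13, authorship .1........2.3
After op 2 (insert('p')): buffer="pxpbtlunasmxprxp" (len 16), cursors c1@3 c2@13 c3@16, authorship .11........22.33
After op 3 (move_left): buffer="pxpbtlunasmxprxp" (len 16), cursors c1@2 c2@12 c3@15, authorship .11........22.33
After op 4 (delete): buffer="ppbtlunasmprp" (len 13), cursors c1@1 c2@10 c3@12, authorship .1........2.3
After op 5 (move_left): buffer="ppbtlunasmprp" (len 13), cursors c1@0 c2@9 c3@11, authorship .1........2.3
Authorship (.=original, N=cursor N): . 1 . . . . . . . . 2 . 3
Index 10: author = 2

Answer: cursor 2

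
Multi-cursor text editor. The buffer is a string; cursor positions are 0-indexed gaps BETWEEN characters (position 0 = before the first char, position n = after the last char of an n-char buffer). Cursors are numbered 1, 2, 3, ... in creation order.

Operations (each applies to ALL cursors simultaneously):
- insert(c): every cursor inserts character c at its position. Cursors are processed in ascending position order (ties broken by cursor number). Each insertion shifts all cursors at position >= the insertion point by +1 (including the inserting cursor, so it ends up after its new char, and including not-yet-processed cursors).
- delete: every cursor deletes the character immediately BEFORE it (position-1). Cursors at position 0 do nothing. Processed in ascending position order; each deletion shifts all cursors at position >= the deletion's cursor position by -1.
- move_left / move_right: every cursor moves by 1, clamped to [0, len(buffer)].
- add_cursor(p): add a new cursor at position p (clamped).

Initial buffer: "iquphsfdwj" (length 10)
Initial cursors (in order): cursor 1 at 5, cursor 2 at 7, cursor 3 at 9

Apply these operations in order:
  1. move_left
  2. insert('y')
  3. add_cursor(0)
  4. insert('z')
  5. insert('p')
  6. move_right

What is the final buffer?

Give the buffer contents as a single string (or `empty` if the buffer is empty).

After op 1 (move_left): buffer="iquphsfdwj" (len 10), cursors c1@4 c2@6 c3@8, authorship ..........
After op 2 (insert('y')): buffer="iqupyhsyfdywj" (len 13), cursors c1@5 c2@8 c3@11, authorship ....1..2..3..
After op 3 (add_cursor(0)): buffer="iqupyhsyfdywj" (len 13), cursors c4@0 c1@5 c2@8 c3@11, authorship ....1..2..3..
After op 4 (insert('z')): buffer="ziqupyzhsyzfdyzwj" (len 17), cursors c4@1 c1@7 c2@11 c3@15, authorship 4....11..22..33..
After op 5 (insert('p')): buffer="zpiqupyzphsyzpfdyzpwj" (len 21), cursors c4@2 c1@9 c2@14 c3@19, authorship 44....111..222..333..
After op 6 (move_right): buffer="zpiqupyzphsyzpfdyzpwj" (len 21), cursors c4@3 c1@10 c2@15 c3@20, authorship 44....111..222..333..

Answer: zpiqupyzphsyzpfdyzpwj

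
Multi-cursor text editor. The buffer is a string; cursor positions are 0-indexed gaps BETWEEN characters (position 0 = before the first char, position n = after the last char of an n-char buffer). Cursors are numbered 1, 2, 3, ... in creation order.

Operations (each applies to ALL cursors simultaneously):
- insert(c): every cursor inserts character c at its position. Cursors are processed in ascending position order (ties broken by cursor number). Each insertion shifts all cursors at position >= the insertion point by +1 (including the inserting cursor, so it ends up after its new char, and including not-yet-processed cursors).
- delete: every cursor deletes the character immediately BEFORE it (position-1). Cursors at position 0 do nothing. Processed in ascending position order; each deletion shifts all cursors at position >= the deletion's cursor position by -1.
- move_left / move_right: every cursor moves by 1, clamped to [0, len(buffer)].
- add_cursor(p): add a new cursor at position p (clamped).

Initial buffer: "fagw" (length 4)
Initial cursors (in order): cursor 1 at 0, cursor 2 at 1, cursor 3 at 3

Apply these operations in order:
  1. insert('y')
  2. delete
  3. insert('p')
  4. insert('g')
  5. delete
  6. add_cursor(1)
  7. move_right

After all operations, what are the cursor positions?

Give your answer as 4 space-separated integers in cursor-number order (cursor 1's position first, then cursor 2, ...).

After op 1 (insert('y')): buffer="yfyagyw" (len 7), cursors c1@1 c2@3 c3@6, authorship 1.2..3.
After op 2 (delete): buffer="fagw" (len 4), cursors c1@0 c2@1 c3@3, authorship ....
After op 3 (insert('p')): buffer="pfpagpw" (len 7), cursors c1@1 c2@3 c3@6, authorship 1.2..3.
After op 4 (insert('g')): buffer="pgfpgagpgw" (len 10), cursors c1@2 c2@5 c3@9, authorship 11.22..33.
After op 5 (delete): buffer="pfpagpw" (len 7), cursors c1@1 c2@3 c3@6, authorship 1.2..3.
After op 6 (add_cursor(1)): buffer="pfpagpw" (len 7), cursors c1@1 c4@1 c2@3 c3@6, authorship 1.2..3.
After op 7 (move_right): buffer="pfpagpw" (len 7), cursors c1@2 c4@2 c2@4 c3@7, authorship 1.2..3.

Answer: 2 4 7 2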